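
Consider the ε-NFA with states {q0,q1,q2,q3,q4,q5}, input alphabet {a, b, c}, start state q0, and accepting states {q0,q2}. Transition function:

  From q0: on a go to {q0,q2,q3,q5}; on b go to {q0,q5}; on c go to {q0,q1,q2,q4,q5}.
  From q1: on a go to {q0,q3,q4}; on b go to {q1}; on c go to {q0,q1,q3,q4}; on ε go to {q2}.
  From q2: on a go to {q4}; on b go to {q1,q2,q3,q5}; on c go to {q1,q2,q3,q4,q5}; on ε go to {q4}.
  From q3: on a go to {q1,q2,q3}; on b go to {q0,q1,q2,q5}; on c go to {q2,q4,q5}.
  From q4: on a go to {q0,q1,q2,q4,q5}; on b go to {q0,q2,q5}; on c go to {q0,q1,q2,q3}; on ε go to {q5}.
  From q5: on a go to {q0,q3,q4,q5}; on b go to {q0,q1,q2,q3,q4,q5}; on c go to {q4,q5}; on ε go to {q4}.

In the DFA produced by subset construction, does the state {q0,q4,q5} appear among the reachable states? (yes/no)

yes

Start state of the DFA: {q0} (ε-closure of the NFA start).
{q0} --a--> {q0,q2,q3,q4,q5}  [new]
{q0} --b--> {q0,q4,q5}  [new]
{q0} --c--> {q0,q1,q2,q4,q5}  [new]
{q0,q2,q3,q4,q5} --a--> {q0,q1,q2,q3,q4,q5}  [new]
{q0,q2,q3,q4,q5} --b--> {q0,q1,q2,q3,q4,q5}  [seen]
{q0,q2,q3,q4,q5} --c--> {q0,q1,q2,q3,q4,q5}  [seen]
{q0,q4,q5} --a--> {q0,q1,q2,q3,q4,q5}  [seen]
{q0,q4,q5} --b--> {q0,q1,q2,q3,q4,q5}  [seen]
{q0,q4,q5} --c--> {q0,q1,q2,q3,q4,q5}  [seen]
{q0,q1,q2,q4,q5} --a--> {q0,q1,q2,q3,q4,q5}  [seen]
{q0,q1,q2,q4,q5} --b--> {q0,q1,q2,q3,q4,q5}  [seen]
{q0,q1,q2,q4,q5} --c--> {q0,q1,q2,q3,q4,q5}  [seen]
{q0,q1,q2,q3,q4,q5} --a--> {q0,q1,q2,q3,q4,q5}  [seen]
{q0,q1,q2,q3,q4,q5} --b--> {q0,q1,q2,q3,q4,q5}  [seen]
{q0,q1,q2,q3,q4,q5} --c--> {q0,q1,q2,q3,q4,q5}  [seen]
Reachable DFA states: {q0}, {q0,q2,q3,q4,q5}, {q0,q4,q5}, {q0,q1,q2,q4,q5}, {q0,q1,q2,q3,q4,q5}.
{q0,q4,q5} is among them.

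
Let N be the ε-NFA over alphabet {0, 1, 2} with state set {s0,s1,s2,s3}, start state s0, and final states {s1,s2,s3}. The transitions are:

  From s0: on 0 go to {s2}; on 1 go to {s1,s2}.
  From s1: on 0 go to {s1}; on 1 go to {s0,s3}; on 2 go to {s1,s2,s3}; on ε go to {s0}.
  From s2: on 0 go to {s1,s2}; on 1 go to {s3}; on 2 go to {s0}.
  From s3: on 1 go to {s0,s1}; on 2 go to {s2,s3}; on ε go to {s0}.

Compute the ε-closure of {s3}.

Begin with {s3}.
s3 →ε {s0}; add s0.
ε-closure = {s0,s3}.

{s0,s3}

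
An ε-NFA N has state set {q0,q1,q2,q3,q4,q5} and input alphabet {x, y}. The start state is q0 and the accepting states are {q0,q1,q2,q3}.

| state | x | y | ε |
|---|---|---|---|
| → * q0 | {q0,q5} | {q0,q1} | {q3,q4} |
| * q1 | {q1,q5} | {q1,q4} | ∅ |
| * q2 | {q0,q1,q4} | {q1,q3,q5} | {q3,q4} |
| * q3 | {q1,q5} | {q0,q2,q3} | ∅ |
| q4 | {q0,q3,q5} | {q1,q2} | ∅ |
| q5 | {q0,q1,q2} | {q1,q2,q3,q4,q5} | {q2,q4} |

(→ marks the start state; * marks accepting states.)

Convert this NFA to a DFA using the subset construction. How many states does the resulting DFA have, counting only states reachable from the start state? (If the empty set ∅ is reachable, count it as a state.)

3

Start state of the DFA: {q0,q3,q4} (ε-closure of the NFA start).
{q0,q3,q4} --x--> {q0,q1,q2,q3,q4,q5}  [new]
{q0,q3,q4} --y--> {q0,q1,q2,q3,q4}  [new]
{q0,q1,q2,q3,q4,q5} --x--> {q0,q1,q2,q3,q4,q5}  [seen]
{q0,q1,q2,q3,q4,q5} --y--> {q0,q1,q2,q3,q4,q5}  [seen]
{q0,q1,q2,q3,q4} --x--> {q0,q1,q2,q3,q4,q5}  [seen]
{q0,q1,q2,q3,q4} --y--> {q0,q1,q2,q3,q4,q5}  [seen]
Reachable DFA states: {q0,q3,q4}, {q0,q1,q2,q3,q4,q5}, {q0,q1,q2,q3,q4}.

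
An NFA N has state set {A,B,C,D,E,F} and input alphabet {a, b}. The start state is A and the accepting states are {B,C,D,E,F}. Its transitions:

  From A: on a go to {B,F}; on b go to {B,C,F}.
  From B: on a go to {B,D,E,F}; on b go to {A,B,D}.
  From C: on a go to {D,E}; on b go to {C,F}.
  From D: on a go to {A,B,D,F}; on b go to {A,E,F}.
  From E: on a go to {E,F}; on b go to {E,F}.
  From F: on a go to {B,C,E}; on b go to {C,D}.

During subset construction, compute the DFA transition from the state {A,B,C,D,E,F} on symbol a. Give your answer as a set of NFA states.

{A,B,C,D,E,F}

δ(A,a) = {B,F}; δ(B,a) = {B,D,E,F}; δ(C,a) = {D,E}; δ(D,a) = {A,B,D,F}; δ(E,a) = {E,F}; δ(F,a) = {B,C,E}.
Union: {A,B,C,D,E,F}.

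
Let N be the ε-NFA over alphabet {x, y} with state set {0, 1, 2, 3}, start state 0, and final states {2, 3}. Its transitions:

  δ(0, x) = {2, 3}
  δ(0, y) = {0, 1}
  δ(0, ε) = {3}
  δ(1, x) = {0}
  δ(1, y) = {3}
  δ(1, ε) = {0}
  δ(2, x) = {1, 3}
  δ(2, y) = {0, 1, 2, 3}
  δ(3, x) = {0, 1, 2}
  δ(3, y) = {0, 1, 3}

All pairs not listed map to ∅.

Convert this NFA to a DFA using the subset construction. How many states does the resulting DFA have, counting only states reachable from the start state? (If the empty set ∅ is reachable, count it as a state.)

Start state of the DFA: {0, 3} (ε-closure of the NFA start).
{0, 3} --x--> {0, 1, 2, 3}  [new]
{0, 3} --y--> {0, 1, 3}  [new]
{0, 1, 2, 3} --x--> {0, 1, 2, 3}  [seen]
{0, 1, 2, 3} --y--> {0, 1, 2, 3}  [seen]
{0, 1, 3} --x--> {0, 1, 2, 3}  [seen]
{0, 1, 3} --y--> {0, 1, 3}  [seen]
Reachable DFA states: {0, 3}, {0, 1, 2, 3}, {0, 1, 3}.

3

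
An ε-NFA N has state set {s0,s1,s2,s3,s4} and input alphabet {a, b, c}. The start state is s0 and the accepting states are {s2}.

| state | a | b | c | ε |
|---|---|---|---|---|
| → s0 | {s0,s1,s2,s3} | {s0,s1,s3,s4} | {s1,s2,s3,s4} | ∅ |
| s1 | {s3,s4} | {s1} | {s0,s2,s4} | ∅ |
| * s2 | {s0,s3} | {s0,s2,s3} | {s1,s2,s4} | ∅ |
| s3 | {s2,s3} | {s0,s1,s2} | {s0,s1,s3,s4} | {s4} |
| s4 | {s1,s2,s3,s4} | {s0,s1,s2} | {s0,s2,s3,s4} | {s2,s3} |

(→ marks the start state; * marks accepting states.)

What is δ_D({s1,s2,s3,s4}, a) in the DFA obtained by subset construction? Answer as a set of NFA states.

δ(s1,a) = {s3,s4}; δ(s2,a) = {s0,s3}; δ(s3,a) = {s2,s3}; δ(s4,a) = {s1,s2,s3,s4}.
Union: {s0,s1,s2,s3,s4}.

{s0,s1,s2,s3,s4}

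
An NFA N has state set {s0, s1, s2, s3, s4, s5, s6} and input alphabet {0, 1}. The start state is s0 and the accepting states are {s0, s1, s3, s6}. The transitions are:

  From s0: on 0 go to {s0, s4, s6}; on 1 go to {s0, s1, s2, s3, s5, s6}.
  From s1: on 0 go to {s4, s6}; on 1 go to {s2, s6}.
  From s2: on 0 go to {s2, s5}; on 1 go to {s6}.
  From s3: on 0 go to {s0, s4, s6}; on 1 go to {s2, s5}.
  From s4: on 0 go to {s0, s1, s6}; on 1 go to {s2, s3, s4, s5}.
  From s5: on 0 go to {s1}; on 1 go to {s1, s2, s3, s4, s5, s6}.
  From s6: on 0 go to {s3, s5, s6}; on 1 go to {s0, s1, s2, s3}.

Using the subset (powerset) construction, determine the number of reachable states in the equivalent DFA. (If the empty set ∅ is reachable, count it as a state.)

5

Start state of the DFA: {s0}.
{s0} --0--> {s0, s4, s6}  [new]
{s0} --1--> {s0, s1, s2, s3, s5, s6}  [new]
{s0, s4, s6} --0--> {s0, s1, s3, s4, s5, s6}  [new]
{s0, s4, s6} --1--> {s0, s1, s2, s3, s4, s5, s6}  [new]
{s0, s1, s2, s3, s5, s6} --0--> {s0, s1, s2, s3, s4, s5, s6}  [seen]
{s0, s1, s2, s3, s5, s6} --1--> {s0, s1, s2, s3, s4, s5, s6}  [seen]
{s0, s1, s3, s4, s5, s6} --0--> {s0, s1, s3, s4, s5, s6}  [seen]
{s0, s1, s3, s4, s5, s6} --1--> {s0, s1, s2, s3, s4, s5, s6}  [seen]
{s0, s1, s2, s3, s4, s5, s6} --0--> {s0, s1, s2, s3, s4, s5, s6}  [seen]
{s0, s1, s2, s3, s4, s5, s6} --1--> {s0, s1, s2, s3, s4, s5, s6}  [seen]
Reachable DFA states: {s0}, {s0, s4, s6}, {s0, s1, s2, s3, s5, s6}, {s0, s1, s3, s4, s5, s6}, {s0, s1, s2, s3, s4, s5, s6}.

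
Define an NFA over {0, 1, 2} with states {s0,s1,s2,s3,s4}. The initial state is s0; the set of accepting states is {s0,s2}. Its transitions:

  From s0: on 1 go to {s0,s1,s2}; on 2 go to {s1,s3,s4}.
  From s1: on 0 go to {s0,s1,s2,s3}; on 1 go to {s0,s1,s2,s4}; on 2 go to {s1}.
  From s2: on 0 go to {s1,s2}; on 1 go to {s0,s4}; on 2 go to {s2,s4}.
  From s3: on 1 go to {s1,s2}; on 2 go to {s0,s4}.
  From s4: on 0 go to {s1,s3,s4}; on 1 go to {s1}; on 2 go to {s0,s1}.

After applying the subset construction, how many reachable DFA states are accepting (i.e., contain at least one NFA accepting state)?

Start state of the DFA: {s0}.
{s0} --0--> ∅  [new]
{s0} --1--> {s0,s1,s2}  [new]
{s0} --2--> {s1,s3,s4}  [new]
∅ --0--> ∅  [seen]
∅ --1--> ∅  [seen]
∅ --2--> ∅  [seen]
{s0,s1,s2} --0--> {s0,s1,s2,s3}  [new]
{s0,s1,s2} --1--> {s0,s1,s2,s4}  [new]
{s0,s1,s2} --2--> {s1,s2,s3,s4}  [new]
{s1,s3,s4} --0--> {s0,s1,s2,s3,s4}  [new]
{s1,s3,s4} --1--> {s0,s1,s2,s4}  [seen]
{s1,s3,s4} --2--> {s0,s1,s4}  [new]
{s0,s1,s2,s3} --0--> {s0,s1,s2,s3}  [seen]
{s0,s1,s2,s3} --1--> {s0,s1,s2,s4}  [seen]
{s0,s1,s2,s3} --2--> {s0,s1,s2,s3,s4}  [seen]
{s0,s1,s2,s4} --0--> {s0,s1,s2,s3,s4}  [seen]
{s0,s1,s2,s4} --1--> {s0,s1,s2,s4}  [seen]
{s0,s1,s2,s4} --2--> {s0,s1,s2,s3,s4}  [seen]
{s1,s2,s3,s4} --0--> {s0,s1,s2,s3,s4}  [seen]
{s1,s2,s3,s4} --1--> {s0,s1,s2,s4}  [seen]
{s1,s2,s3,s4} --2--> {s0,s1,s2,s4}  [seen]
{s0,s1,s2,s3,s4} --0--> {s0,s1,s2,s3,s4}  [seen]
{s0,s1,s2,s3,s4} --1--> {s0,s1,s2,s4}  [seen]
{s0,s1,s2,s3,s4} --2--> {s0,s1,s2,s3,s4}  [seen]
{s0,s1,s4} --0--> {s0,s1,s2,s3,s4}  [seen]
{s0,s1,s4} --1--> {s0,s1,s2,s4}  [seen]
{s0,s1,s4} --2--> {s0,s1,s3,s4}  [new]
{s0,s1,s3,s4} --0--> {s0,s1,s2,s3,s4}  [seen]
{s0,s1,s3,s4} --1--> {s0,s1,s2,s4}  [seen]
{s0,s1,s3,s4} --2--> {s0,s1,s3,s4}  [seen]
Reachable DFA states: {s0}, ∅, {s0,s1,s2}, {s1,s3,s4}, {s0,s1,s2,s3}, {s0,s1,s2,s4}, {s1,s2,s3,s4}, {s0,s1,s2,s3,s4}, {s0,s1,s4}, {s0,s1,s3,s4}.
Accepting DFA states (contain an NFA accepting state): {s0}, {s0,s1,s2}, {s0,s1,s2,s3}, {s0,s1,s2,s4}, {s1,s2,s3,s4}, {s0,s1,s2,s3,s4}, {s0,s1,s4}, {s0,s1,s3,s4}.

8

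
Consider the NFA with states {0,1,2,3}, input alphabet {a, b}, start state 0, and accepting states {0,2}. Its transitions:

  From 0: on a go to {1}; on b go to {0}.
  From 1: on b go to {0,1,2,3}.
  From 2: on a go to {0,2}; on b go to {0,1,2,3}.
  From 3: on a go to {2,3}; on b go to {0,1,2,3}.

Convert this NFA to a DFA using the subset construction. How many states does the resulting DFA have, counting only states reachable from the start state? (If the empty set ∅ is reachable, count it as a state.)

4

Start state of the DFA: {0}.
{0} --a--> {1}  [new]
{0} --b--> {0}  [seen]
{1} --a--> ∅  [new]
{1} --b--> {0,1,2,3}  [new]
∅ --a--> ∅  [seen]
∅ --b--> ∅  [seen]
{0,1,2,3} --a--> {0,1,2,3}  [seen]
{0,1,2,3} --b--> {0,1,2,3}  [seen]
Reachable DFA states: {0}, {1}, ∅, {0,1,2,3}.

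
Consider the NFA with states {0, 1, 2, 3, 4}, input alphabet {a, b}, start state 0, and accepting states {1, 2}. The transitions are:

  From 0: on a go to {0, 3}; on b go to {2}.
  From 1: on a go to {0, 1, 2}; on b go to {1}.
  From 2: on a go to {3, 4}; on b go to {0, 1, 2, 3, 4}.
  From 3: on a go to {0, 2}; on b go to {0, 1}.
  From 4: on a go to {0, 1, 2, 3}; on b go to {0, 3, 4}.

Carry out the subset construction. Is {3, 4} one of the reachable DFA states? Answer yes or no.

Start state of the DFA: {0}.
{0} --a--> {0, 3}  [new]
{0} --b--> {2}  [new]
{0, 3} --a--> {0, 2, 3}  [new]
{0, 3} --b--> {0, 1, 2}  [new]
{2} --a--> {3, 4}  [new]
{2} --b--> {0, 1, 2, 3, 4}  [new]
{0, 2, 3} --a--> {0, 2, 3, 4}  [new]
{0, 2, 3} --b--> {0, 1, 2, 3, 4}  [seen]
{0, 1, 2} --a--> {0, 1, 2, 3, 4}  [seen]
{0, 1, 2} --b--> {0, 1, 2, 3, 4}  [seen]
{3, 4} --a--> {0, 1, 2, 3}  [new]
{3, 4} --b--> {0, 1, 3, 4}  [new]
{0, 1, 2, 3, 4} --a--> {0, 1, 2, 3, 4}  [seen]
{0, 1, 2, 3, 4} --b--> {0, 1, 2, 3, 4}  [seen]
{0, 2, 3, 4} --a--> {0, 1, 2, 3, 4}  [seen]
{0, 2, 3, 4} --b--> {0, 1, 2, 3, 4}  [seen]
{0, 1, 2, 3} --a--> {0, 1, 2, 3, 4}  [seen]
{0, 1, 2, 3} --b--> {0, 1, 2, 3, 4}  [seen]
{0, 1, 3, 4} --a--> {0, 1, 2, 3}  [seen]
{0, 1, 3, 4} --b--> {0, 1, 2, 3, 4}  [seen]
Reachable DFA states: {0}, {0, 3}, {2}, {0, 2, 3}, {0, 1, 2}, {3, 4}, {0, 1, 2, 3, 4}, {0, 2, 3, 4}, {0, 1, 2, 3}, {0, 1, 3, 4}.
{3, 4} is among them.

yes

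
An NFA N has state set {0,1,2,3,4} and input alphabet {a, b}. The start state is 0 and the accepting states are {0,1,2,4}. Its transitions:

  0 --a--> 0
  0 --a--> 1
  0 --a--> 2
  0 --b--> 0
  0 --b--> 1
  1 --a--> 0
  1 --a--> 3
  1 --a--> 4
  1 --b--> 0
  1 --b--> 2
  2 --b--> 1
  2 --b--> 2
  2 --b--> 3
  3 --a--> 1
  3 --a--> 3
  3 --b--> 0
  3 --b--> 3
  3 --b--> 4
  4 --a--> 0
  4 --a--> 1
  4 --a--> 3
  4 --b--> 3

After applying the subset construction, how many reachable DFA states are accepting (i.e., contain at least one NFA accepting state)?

5

Start state of the DFA: {0}.
{0} --a--> {0,1,2}  [new]
{0} --b--> {0,1}  [new]
{0,1,2} --a--> {0,1,2,3,4}  [new]
{0,1,2} --b--> {0,1,2,3}  [new]
{0,1} --a--> {0,1,2,3,4}  [seen]
{0,1} --b--> {0,1,2}  [seen]
{0,1,2,3,4} --a--> {0,1,2,3,4}  [seen]
{0,1,2,3,4} --b--> {0,1,2,3,4}  [seen]
{0,1,2,3} --a--> {0,1,2,3,4}  [seen]
{0,1,2,3} --b--> {0,1,2,3,4}  [seen]
Reachable DFA states: {0}, {0,1,2}, {0,1}, {0,1,2,3,4}, {0,1,2,3}.
Accepting DFA states (contain an NFA accepting state): {0}, {0,1,2}, {0,1}, {0,1,2,3,4}, {0,1,2,3}.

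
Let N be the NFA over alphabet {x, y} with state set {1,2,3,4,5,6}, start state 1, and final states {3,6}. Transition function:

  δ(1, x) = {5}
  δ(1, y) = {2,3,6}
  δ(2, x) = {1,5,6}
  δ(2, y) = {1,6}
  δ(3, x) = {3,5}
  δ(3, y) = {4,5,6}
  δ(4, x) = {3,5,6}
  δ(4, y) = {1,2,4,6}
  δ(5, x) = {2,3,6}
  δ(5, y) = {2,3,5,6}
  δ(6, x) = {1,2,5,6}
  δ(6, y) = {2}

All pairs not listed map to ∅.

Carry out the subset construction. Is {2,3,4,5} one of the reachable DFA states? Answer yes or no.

no

Start state of the DFA: {1}.
{1} --x--> {5}  [new]
{1} --y--> {2,3,6}  [new]
{5} --x--> {2,3,6}  [seen]
{5} --y--> {2,3,5,6}  [new]
{2,3,6} --x--> {1,2,3,5,6}  [new]
{2,3,6} --y--> {1,2,4,5,6}  [new]
{2,3,5,6} --x--> {1,2,3,5,6}  [seen]
{2,3,5,6} --y--> {1,2,3,4,5,6}  [new]
{1,2,3,5,6} --x--> {1,2,3,5,6}  [seen]
{1,2,3,5,6} --y--> {1,2,3,4,5,6}  [seen]
{1,2,4,5,6} --x--> {1,2,3,5,6}  [seen]
{1,2,4,5,6} --y--> {1,2,3,4,5,6}  [seen]
{1,2,3,4,5,6} --x--> {1,2,3,5,6}  [seen]
{1,2,3,4,5,6} --y--> {1,2,3,4,5,6}  [seen]
Reachable DFA states: {1}, {5}, {2,3,6}, {2,3,5,6}, {1,2,3,5,6}, {1,2,4,5,6}, {1,2,3,4,5,6}.
{2,3,4,5} is not among them.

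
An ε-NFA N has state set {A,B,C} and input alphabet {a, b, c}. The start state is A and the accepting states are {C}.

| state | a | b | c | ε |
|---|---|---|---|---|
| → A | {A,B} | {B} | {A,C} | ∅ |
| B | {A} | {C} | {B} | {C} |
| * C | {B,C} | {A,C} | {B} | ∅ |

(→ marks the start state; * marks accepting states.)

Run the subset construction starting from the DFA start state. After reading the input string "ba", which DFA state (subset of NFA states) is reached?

Start: {A}.
δ(A,b) = {B}.
Union: {B}.
ε-closure gives {B,C}.
After b: {B,C}.
δ(B,a) = {A}; δ(C,a) = {B,C}.
Union: {A,B,C}.
After a: {A,B,C}.

{A,B,C}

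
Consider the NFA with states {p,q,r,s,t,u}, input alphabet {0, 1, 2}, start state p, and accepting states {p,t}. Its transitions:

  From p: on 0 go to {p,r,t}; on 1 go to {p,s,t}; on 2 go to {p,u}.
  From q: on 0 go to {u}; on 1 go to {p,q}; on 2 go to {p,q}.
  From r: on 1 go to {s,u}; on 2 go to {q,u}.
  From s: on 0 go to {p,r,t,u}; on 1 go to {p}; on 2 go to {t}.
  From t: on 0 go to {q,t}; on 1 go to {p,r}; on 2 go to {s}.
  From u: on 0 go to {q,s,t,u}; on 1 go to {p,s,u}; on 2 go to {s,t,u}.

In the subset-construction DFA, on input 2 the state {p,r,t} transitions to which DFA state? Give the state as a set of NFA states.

{p,q,s,u}

δ(p,2) = {p,u}; δ(r,2) = {q,u}; δ(t,2) = {s}.
Union: {p,q,s,u}.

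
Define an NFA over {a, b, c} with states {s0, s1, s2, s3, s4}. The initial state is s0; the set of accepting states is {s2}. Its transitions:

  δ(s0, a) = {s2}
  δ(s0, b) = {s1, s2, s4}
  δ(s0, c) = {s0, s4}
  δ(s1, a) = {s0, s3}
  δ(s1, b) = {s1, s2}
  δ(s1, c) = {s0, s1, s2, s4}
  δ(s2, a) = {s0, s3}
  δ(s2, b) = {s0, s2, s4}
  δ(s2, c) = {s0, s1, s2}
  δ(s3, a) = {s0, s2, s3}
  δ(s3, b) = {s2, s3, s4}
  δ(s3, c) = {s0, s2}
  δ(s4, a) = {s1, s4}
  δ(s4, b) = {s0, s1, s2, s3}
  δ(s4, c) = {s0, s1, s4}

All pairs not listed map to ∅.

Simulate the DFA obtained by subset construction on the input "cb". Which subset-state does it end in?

Start: {s0}.
δ(s0,c) = {s0, s4}.
Union: {s0, s4}.
After c: {s0, s4}.
δ(s0,b) = {s1, s2, s4}; δ(s4,b) = {s0, s1, s2, s3}.
Union: {s0, s1, s2, s3, s4}.
After b: {s0, s1, s2, s3, s4}.

{s0, s1, s2, s3, s4}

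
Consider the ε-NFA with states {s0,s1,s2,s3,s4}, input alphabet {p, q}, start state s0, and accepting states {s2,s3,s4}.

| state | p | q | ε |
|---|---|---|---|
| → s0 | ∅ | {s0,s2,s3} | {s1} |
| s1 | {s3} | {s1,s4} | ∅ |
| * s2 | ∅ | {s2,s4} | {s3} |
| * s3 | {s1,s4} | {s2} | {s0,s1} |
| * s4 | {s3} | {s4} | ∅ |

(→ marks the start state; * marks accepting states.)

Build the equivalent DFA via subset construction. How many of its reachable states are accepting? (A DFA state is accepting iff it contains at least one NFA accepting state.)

3

Start state of the DFA: {s0,s1} (ε-closure of the NFA start).
{s0,s1} --p--> {s0,s1,s3}  [new]
{s0,s1} --q--> {s0,s1,s2,s3,s4}  [new]
{s0,s1,s3} --p--> {s0,s1,s3,s4}  [new]
{s0,s1,s3} --q--> {s0,s1,s2,s3,s4}  [seen]
{s0,s1,s2,s3,s4} --p--> {s0,s1,s3,s4}  [seen]
{s0,s1,s2,s3,s4} --q--> {s0,s1,s2,s3,s4}  [seen]
{s0,s1,s3,s4} --p--> {s0,s1,s3,s4}  [seen]
{s0,s1,s3,s4} --q--> {s0,s1,s2,s3,s4}  [seen]
Reachable DFA states: {s0,s1}, {s0,s1,s3}, {s0,s1,s2,s3,s4}, {s0,s1,s3,s4}.
Accepting DFA states (contain an NFA accepting state): {s0,s1,s3}, {s0,s1,s2,s3,s4}, {s0,s1,s3,s4}.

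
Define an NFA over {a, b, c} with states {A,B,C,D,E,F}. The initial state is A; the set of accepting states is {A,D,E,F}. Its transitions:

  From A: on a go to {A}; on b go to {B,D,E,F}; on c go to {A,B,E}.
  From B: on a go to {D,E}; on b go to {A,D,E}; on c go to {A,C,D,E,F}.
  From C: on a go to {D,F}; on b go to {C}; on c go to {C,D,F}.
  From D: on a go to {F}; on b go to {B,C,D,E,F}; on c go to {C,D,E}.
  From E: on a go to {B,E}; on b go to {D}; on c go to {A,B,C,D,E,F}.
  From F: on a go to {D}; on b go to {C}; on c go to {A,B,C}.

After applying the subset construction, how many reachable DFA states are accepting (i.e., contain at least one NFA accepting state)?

6

Start state of the DFA: {A}.
{A} --a--> {A}  [seen]
{A} --b--> {B,D,E,F}  [new]
{A} --c--> {A,B,E}  [new]
{B,D,E,F} --a--> {B,D,E,F}  [seen]
{B,D,E,F} --b--> {A,B,C,D,E,F}  [new]
{B,D,E,F} --c--> {A,B,C,D,E,F}  [seen]
{A,B,E} --a--> {A,B,D,E}  [new]
{A,B,E} --b--> {A,B,D,E,F}  [new]
{A,B,E} --c--> {A,B,C,D,E,F}  [seen]
{A,B,C,D,E,F} --a--> {A,B,D,E,F}  [seen]
{A,B,C,D,E,F} --b--> {A,B,C,D,E,F}  [seen]
{A,B,C,D,E,F} --c--> {A,B,C,D,E,F}  [seen]
{A,B,D,E} --a--> {A,B,D,E,F}  [seen]
{A,B,D,E} --b--> {A,B,C,D,E,F}  [seen]
{A,B,D,E} --c--> {A,B,C,D,E,F}  [seen]
{A,B,D,E,F} --a--> {A,B,D,E,F}  [seen]
{A,B,D,E,F} --b--> {A,B,C,D,E,F}  [seen]
{A,B,D,E,F} --c--> {A,B,C,D,E,F}  [seen]
Reachable DFA states: {A}, {B,D,E,F}, {A,B,E}, {A,B,C,D,E,F}, {A,B,D,E}, {A,B,D,E,F}.
Accepting DFA states (contain an NFA accepting state): {A}, {B,D,E,F}, {A,B,E}, {A,B,C,D,E,F}, {A,B,D,E}, {A,B,D,E,F}.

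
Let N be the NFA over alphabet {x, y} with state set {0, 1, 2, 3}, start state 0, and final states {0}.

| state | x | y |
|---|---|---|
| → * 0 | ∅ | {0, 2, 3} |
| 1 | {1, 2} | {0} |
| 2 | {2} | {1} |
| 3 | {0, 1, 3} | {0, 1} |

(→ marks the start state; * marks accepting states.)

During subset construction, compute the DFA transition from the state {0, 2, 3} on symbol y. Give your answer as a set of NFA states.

δ(0,y) = {0, 2, 3}; δ(2,y) = {1}; δ(3,y) = {0, 1}.
Union: {0, 1, 2, 3}.

{0, 1, 2, 3}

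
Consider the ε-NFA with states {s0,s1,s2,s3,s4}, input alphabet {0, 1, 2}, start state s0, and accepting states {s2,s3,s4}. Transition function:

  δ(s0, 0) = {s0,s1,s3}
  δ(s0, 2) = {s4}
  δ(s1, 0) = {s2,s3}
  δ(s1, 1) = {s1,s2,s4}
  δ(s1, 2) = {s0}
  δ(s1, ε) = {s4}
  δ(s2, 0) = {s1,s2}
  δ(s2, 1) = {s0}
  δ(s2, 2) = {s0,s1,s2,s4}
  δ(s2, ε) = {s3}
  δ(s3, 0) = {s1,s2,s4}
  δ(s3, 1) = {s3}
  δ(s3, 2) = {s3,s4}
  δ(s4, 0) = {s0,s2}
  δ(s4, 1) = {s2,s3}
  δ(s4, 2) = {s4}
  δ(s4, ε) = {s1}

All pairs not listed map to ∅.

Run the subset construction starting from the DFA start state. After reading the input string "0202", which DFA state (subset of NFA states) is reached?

Start: {s0}.
δ(s0,0) = {s0,s1,s3}.
Union: {s0,s1,s3}.
ε-closure gives {s0,s1,s3,s4}.
After 0: {s0,s1,s3,s4}.
δ(s0,2) = {s4}; δ(s1,2) = {s0}; δ(s3,2) = {s3,s4}; δ(s4,2) = {s4}.
Union: {s0,s3,s4}.
ε-closure gives {s0,s1,s3,s4}.
After 2: {s0,s1,s3,s4}.
δ(s0,0) = {s0,s1,s3}; δ(s1,0) = {s2,s3}; δ(s3,0) = {s1,s2,s4}; δ(s4,0) = {s0,s2}.
Union: {s0,s1,s2,s3,s4}.
After 0: {s0,s1,s2,s3,s4}.
δ(s0,2) = {s4}; δ(s1,2) = {s0}; δ(s2,2) = {s0,s1,s2,s4}; δ(s3,2) = {s3,s4}; δ(s4,2) = {s4}.
Union: {s0,s1,s2,s3,s4}.
After 2: {s0,s1,s2,s3,s4}.

{s0,s1,s2,s3,s4}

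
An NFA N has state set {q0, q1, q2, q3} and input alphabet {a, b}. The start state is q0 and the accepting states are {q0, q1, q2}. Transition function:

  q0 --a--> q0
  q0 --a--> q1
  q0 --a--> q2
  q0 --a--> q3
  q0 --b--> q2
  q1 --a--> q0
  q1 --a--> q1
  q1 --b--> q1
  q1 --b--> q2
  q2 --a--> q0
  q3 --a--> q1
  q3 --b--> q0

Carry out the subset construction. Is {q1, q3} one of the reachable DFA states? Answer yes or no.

no

Start state of the DFA: {q0}.
{q0} --a--> {q0, q1, q2, q3}  [new]
{q0} --b--> {q2}  [new]
{q0, q1, q2, q3} --a--> {q0, q1, q2, q3}  [seen]
{q0, q1, q2, q3} --b--> {q0, q1, q2}  [new]
{q2} --a--> {q0}  [seen]
{q2} --b--> ∅  [new]
{q0, q1, q2} --a--> {q0, q1, q2, q3}  [seen]
{q0, q1, q2} --b--> {q1, q2}  [new]
∅ --a--> ∅  [seen]
∅ --b--> ∅  [seen]
{q1, q2} --a--> {q0, q1}  [new]
{q1, q2} --b--> {q1, q2}  [seen]
{q0, q1} --a--> {q0, q1, q2, q3}  [seen]
{q0, q1} --b--> {q1, q2}  [seen]
Reachable DFA states: {q0}, {q0, q1, q2, q3}, {q2}, {q0, q1, q2}, ∅, {q1, q2}, {q0, q1}.
{q1, q3} is not among them.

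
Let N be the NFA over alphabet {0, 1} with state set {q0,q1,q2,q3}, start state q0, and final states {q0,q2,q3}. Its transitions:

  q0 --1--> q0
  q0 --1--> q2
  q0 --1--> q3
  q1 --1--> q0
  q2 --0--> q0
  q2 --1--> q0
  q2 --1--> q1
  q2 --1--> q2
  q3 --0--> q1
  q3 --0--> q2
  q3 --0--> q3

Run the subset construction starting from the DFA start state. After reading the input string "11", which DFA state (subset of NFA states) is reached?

Start: {q0}.
δ(q0,1) = {q0,q2,q3}.
Union: {q0,q2,q3}.
After 1: {q0,q2,q3}.
δ(q0,1) = {q0,q2,q3}; δ(q2,1) = {q0,q1,q2}; δ(q3,1) = ∅.
Union: {q0,q1,q2,q3}.
After 1: {q0,q1,q2,q3}.

{q0,q1,q2,q3}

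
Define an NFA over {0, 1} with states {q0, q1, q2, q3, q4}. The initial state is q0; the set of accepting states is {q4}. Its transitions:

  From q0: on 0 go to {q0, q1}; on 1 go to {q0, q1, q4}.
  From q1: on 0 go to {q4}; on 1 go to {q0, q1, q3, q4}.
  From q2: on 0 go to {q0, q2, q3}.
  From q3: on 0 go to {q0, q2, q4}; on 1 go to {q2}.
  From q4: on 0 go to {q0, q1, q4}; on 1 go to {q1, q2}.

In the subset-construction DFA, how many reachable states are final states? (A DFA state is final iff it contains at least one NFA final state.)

Start state of the DFA: {q0}.
{q0} --0--> {q0, q1}  [new]
{q0} --1--> {q0, q1, q4}  [new]
{q0, q1} --0--> {q0, q1, q4}  [seen]
{q0, q1} --1--> {q0, q1, q3, q4}  [new]
{q0, q1, q4} --0--> {q0, q1, q4}  [seen]
{q0, q1, q4} --1--> {q0, q1, q2, q3, q4}  [new]
{q0, q1, q3, q4} --0--> {q0, q1, q2, q4}  [new]
{q0, q1, q3, q4} --1--> {q0, q1, q2, q3, q4}  [seen]
{q0, q1, q2, q3, q4} --0--> {q0, q1, q2, q3, q4}  [seen]
{q0, q1, q2, q3, q4} --1--> {q0, q1, q2, q3, q4}  [seen]
{q0, q1, q2, q4} --0--> {q0, q1, q2, q3, q4}  [seen]
{q0, q1, q2, q4} --1--> {q0, q1, q2, q3, q4}  [seen]
Reachable DFA states: {q0}, {q0, q1}, {q0, q1, q4}, {q0, q1, q3, q4}, {q0, q1, q2, q3, q4}, {q0, q1, q2, q4}.
Accepting DFA states (contain an NFA accepting state): {q0, q1, q4}, {q0, q1, q3, q4}, {q0, q1, q2, q3, q4}, {q0, q1, q2, q4}.

4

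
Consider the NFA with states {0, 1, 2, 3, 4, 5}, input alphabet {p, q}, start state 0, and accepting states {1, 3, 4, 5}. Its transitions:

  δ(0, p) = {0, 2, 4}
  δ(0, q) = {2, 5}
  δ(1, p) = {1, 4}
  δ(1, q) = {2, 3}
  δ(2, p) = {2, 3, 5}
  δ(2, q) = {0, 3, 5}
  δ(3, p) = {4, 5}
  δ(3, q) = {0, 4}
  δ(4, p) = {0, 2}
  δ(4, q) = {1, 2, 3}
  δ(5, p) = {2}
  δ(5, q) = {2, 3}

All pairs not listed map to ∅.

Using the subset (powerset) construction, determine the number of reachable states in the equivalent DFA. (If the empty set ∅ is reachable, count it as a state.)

9

Start state of the DFA: {0}.
{0} --p--> {0, 2, 4}  [new]
{0} --q--> {2, 5}  [new]
{0, 2, 4} --p--> {0, 2, 3, 4, 5}  [new]
{0, 2, 4} --q--> {0, 1, 2, 3, 5}  [new]
{2, 5} --p--> {2, 3, 5}  [new]
{2, 5} --q--> {0, 2, 3, 5}  [new]
{0, 2, 3, 4, 5} --p--> {0, 2, 3, 4, 5}  [seen]
{0, 2, 3, 4, 5} --q--> {0, 1, 2, 3, 4, 5}  [new]
{0, 1, 2, 3, 5} --p--> {0, 1, 2, 3, 4, 5}  [seen]
{0, 1, 2, 3, 5} --q--> {0, 2, 3, 4, 5}  [seen]
{2, 3, 5} --p--> {2, 3, 4, 5}  [new]
{2, 3, 5} --q--> {0, 2, 3, 4, 5}  [seen]
{0, 2, 3, 5} --p--> {0, 2, 3, 4, 5}  [seen]
{0, 2, 3, 5} --q--> {0, 2, 3, 4, 5}  [seen]
{0, 1, 2, 3, 4, 5} --p--> {0, 1, 2, 3, 4, 5}  [seen]
{0, 1, 2, 3, 4, 5} --q--> {0, 1, 2, 3, 4, 5}  [seen]
{2, 3, 4, 5} --p--> {0, 2, 3, 4, 5}  [seen]
{2, 3, 4, 5} --q--> {0, 1, 2, 3, 4, 5}  [seen]
Reachable DFA states: {0}, {0, 2, 4}, {2, 5}, {0, 2, 3, 4, 5}, {0, 1, 2, 3, 5}, {2, 3, 5}, {0, 2, 3, 5}, {0, 1, 2, 3, 4, 5}, {2, 3, 4, 5}.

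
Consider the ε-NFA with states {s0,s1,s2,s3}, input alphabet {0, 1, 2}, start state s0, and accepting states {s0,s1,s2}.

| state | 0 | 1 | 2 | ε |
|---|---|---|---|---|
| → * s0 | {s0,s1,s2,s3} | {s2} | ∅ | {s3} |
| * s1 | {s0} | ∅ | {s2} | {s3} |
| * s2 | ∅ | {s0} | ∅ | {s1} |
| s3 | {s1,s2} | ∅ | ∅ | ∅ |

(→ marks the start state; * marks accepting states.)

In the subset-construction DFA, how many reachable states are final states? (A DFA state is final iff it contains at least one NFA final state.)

3

Start state of the DFA: {s0,s3} (ε-closure of the NFA start).
{s0,s3} --0--> {s0,s1,s2,s3}  [new]
{s0,s3} --1--> {s1,s2,s3}  [new]
{s0,s3} --2--> ∅  [new]
{s0,s1,s2,s3} --0--> {s0,s1,s2,s3}  [seen]
{s0,s1,s2,s3} --1--> {s0,s1,s2,s3}  [seen]
{s0,s1,s2,s3} --2--> {s1,s2,s3}  [seen]
{s1,s2,s3} --0--> {s0,s1,s2,s3}  [seen]
{s1,s2,s3} --1--> {s0,s3}  [seen]
{s1,s2,s3} --2--> {s1,s2,s3}  [seen]
∅ --0--> ∅  [seen]
∅ --1--> ∅  [seen]
∅ --2--> ∅  [seen]
Reachable DFA states: {s0,s3}, {s0,s1,s2,s3}, {s1,s2,s3}, ∅.
Accepting DFA states (contain an NFA accepting state): {s0,s3}, {s0,s1,s2,s3}, {s1,s2,s3}.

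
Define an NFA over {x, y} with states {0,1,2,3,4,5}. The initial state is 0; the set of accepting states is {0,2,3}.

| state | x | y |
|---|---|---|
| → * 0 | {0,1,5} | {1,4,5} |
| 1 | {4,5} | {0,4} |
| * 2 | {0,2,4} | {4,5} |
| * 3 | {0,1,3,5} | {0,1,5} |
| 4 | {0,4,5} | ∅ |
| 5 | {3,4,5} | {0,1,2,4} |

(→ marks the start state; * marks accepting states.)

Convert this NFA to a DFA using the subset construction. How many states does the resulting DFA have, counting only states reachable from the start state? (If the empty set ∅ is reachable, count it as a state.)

9

Start state of the DFA: {0}.
{0} --x--> {0,1,5}  [new]
{0} --y--> {1,4,5}  [new]
{0,1,5} --x--> {0,1,3,4,5}  [new]
{0,1,5} --y--> {0,1,2,4,5}  [new]
{1,4,5} --x--> {0,3,4,5}  [new]
{1,4,5} --y--> {0,1,2,4}  [new]
{0,1,3,4,5} --x--> {0,1,3,4,5}  [seen]
{0,1,3,4,5} --y--> {0,1,2,4,5}  [seen]
{0,1,2,4,5} --x--> {0,1,2,3,4,5}  [new]
{0,1,2,4,5} --y--> {0,1,2,4,5}  [seen]
{0,3,4,5} --x--> {0,1,3,4,5}  [seen]
{0,3,4,5} --y--> {0,1,2,4,5}  [seen]
{0,1,2,4} --x--> {0,1,2,4,5}  [seen]
{0,1,2,4} --y--> {0,1,4,5}  [new]
{0,1,2,3,4,5} --x--> {0,1,2,3,4,5}  [seen]
{0,1,2,3,4,5} --y--> {0,1,2,4,5}  [seen]
{0,1,4,5} --x--> {0,1,3,4,5}  [seen]
{0,1,4,5} --y--> {0,1,2,4,5}  [seen]
Reachable DFA states: {0}, {0,1,5}, {1,4,5}, {0,1,3,4,5}, {0,1,2,4,5}, {0,3,4,5}, {0,1,2,4}, {0,1,2,3,4,5}, {0,1,4,5}.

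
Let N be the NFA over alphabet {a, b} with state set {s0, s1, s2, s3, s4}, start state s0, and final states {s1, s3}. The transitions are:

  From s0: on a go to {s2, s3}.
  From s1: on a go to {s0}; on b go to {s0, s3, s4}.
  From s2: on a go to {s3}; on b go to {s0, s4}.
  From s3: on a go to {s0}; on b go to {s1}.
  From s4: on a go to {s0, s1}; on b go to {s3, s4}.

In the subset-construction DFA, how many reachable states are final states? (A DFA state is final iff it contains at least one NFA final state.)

10

Start state of the DFA: {s0}.
{s0} --a--> {s2, s3}  [new]
{s0} --b--> ∅  [new]
{s2, s3} --a--> {s0, s3}  [new]
{s2, s3} --b--> {s0, s1, s4}  [new]
∅ --a--> ∅  [seen]
∅ --b--> ∅  [seen]
{s0, s3} --a--> {s0, s2, s3}  [new]
{s0, s3} --b--> {s1}  [new]
{s0, s1, s4} --a--> {s0, s1, s2, s3}  [new]
{s0, s1, s4} --b--> {s0, s3, s4}  [new]
{s0, s2, s3} --a--> {s0, s2, s3}  [seen]
{s0, s2, s3} --b--> {s0, s1, s4}  [seen]
{s1} --a--> {s0}  [seen]
{s1} --b--> {s0, s3, s4}  [seen]
{s0, s1, s2, s3} --a--> {s0, s2, s3}  [seen]
{s0, s1, s2, s3} --b--> {s0, s1, s3, s4}  [new]
{s0, s3, s4} --a--> {s0, s1, s2, s3}  [seen]
{s0, s3, s4} --b--> {s1, s3, s4}  [new]
{s0, s1, s3, s4} --a--> {s0, s1, s2, s3}  [seen]
{s0, s1, s3, s4} --b--> {s0, s1, s3, s4}  [seen]
{s1, s3, s4} --a--> {s0, s1}  [new]
{s1, s3, s4} --b--> {s0, s1, s3, s4}  [seen]
{s0, s1} --a--> {s0, s2, s3}  [seen]
{s0, s1} --b--> {s0, s3, s4}  [seen]
Reachable DFA states: {s0}, {s2, s3}, ∅, {s0, s3}, {s0, s1, s4}, {s0, s2, s3}, {s1}, {s0, s1, s2, s3}, {s0, s3, s4}, {s0, s1, s3, s4}, {s1, s3, s4}, {s0, s1}.
Accepting DFA states (contain an NFA accepting state): {s2, s3}, {s0, s3}, {s0, s1, s4}, {s0, s2, s3}, {s1}, {s0, s1, s2, s3}, {s0, s3, s4}, {s0, s1, s3, s4}, {s1, s3, s4}, {s0, s1}.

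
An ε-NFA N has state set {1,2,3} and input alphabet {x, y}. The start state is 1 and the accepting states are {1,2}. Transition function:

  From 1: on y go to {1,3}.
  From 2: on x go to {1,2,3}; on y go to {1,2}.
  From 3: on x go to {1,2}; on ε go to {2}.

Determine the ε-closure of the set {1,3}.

{1,2,3}

Begin with {1,3}.
3 →ε {2}; add 2.
ε-closure = {1,2,3}.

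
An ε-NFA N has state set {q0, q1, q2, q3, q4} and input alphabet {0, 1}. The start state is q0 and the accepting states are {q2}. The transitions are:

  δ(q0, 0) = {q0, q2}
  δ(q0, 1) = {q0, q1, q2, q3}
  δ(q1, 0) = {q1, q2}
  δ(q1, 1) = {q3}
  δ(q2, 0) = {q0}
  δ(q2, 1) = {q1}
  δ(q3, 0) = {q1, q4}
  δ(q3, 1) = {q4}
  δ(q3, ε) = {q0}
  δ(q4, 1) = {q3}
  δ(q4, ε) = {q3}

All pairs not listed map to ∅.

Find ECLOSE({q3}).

Begin with {q3}.
q3 →ε {q0}; add q0.
ε-closure = {q0, q3}.

{q0, q3}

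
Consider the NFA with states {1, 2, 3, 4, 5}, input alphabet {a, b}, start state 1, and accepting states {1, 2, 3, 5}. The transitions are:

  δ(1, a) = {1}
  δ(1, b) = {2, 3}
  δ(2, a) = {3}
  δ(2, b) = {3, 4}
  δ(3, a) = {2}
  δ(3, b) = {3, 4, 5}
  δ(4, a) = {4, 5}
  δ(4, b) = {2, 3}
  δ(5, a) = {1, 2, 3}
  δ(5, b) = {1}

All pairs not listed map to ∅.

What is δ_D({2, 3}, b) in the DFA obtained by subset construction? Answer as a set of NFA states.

{3, 4, 5}

δ(2,b) = {3, 4}; δ(3,b) = {3, 4, 5}.
Union: {3, 4, 5}.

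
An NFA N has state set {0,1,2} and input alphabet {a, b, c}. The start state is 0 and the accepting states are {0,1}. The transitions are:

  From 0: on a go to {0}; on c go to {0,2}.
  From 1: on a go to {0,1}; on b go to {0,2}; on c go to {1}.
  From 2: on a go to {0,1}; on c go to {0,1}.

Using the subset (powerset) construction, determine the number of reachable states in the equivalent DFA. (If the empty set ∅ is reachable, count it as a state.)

5

Start state of the DFA: {0}.
{0} --a--> {0}  [seen]
{0} --b--> ∅  [new]
{0} --c--> {0,2}  [new]
∅ --a--> ∅  [seen]
∅ --b--> ∅  [seen]
∅ --c--> ∅  [seen]
{0,2} --a--> {0,1}  [new]
{0,2} --b--> ∅  [seen]
{0,2} --c--> {0,1,2}  [new]
{0,1} --a--> {0,1}  [seen]
{0,1} --b--> {0,2}  [seen]
{0,1} --c--> {0,1,2}  [seen]
{0,1,2} --a--> {0,1}  [seen]
{0,1,2} --b--> {0,2}  [seen]
{0,1,2} --c--> {0,1,2}  [seen]
Reachable DFA states: {0}, ∅, {0,2}, {0,1}, {0,1,2}.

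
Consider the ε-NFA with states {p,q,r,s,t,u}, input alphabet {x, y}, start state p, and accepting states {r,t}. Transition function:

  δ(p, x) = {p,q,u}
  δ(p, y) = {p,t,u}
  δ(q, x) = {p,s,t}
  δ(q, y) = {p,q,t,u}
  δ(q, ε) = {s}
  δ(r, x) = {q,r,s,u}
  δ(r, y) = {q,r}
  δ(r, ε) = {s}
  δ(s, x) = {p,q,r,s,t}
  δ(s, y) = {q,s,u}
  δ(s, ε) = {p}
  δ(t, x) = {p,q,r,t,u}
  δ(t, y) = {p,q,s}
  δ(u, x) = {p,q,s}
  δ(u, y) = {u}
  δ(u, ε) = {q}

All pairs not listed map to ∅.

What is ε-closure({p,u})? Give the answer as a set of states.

{p,q,s,u}

Begin with {p,u}.
u →ε {q}; add q.
q →ε {s}; add s.
ε-closure = {p,q,s,u}.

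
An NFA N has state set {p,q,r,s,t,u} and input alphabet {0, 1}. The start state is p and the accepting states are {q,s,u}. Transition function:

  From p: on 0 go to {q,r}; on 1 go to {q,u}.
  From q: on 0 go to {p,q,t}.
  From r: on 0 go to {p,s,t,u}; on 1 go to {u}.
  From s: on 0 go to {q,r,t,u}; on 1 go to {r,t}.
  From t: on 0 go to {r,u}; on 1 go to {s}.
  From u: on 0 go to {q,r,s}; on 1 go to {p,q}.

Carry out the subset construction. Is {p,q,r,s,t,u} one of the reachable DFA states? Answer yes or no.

Start state of the DFA: {p}.
{p} --0--> {q,r}  [new]
{p} --1--> {q,u}  [new]
{q,r} --0--> {p,q,s,t,u}  [new]
{q,r} --1--> {u}  [new]
{q,u} --0--> {p,q,r,s,t}  [new]
{q,u} --1--> {p,q}  [new]
{p,q,s,t,u} --0--> {p,q,r,s,t,u}  [new]
{p,q,s,t,u} --1--> {p,q,r,s,t,u}  [seen]
{u} --0--> {q,r,s}  [new]
{u} --1--> {p,q}  [seen]
{p,q,r,s,t} --0--> {p,q,r,s,t,u}  [seen]
{p,q,r,s,t} --1--> {q,r,s,t,u}  [new]
{p,q} --0--> {p,q,r,t}  [new]
{p,q} --1--> {q,u}  [seen]
{p,q,r,s,t,u} --0--> {p,q,r,s,t,u}  [seen]
{p,q,r,s,t,u} --1--> {p,q,r,s,t,u}  [seen]
{q,r,s} --0--> {p,q,r,s,t,u}  [seen]
{q,r,s} --1--> {r,t,u}  [new]
{q,r,s,t,u} --0--> {p,q,r,s,t,u}  [seen]
{q,r,s,t,u} --1--> {p,q,r,s,t,u}  [seen]
{p,q,r,t} --0--> {p,q,r,s,t,u}  [seen]
{p,q,r,t} --1--> {q,s,u}  [new]
{r,t,u} --0--> {p,q,r,s,t,u}  [seen]
{r,t,u} --1--> {p,q,s,u}  [new]
{q,s,u} --0--> {p,q,r,s,t,u}  [seen]
{q,s,u} --1--> {p,q,r,t}  [seen]
{p,q,s,u} --0--> {p,q,r,s,t,u}  [seen]
{p,q,s,u} --1--> {p,q,r,t,u}  [new]
{p,q,r,t,u} --0--> {p,q,r,s,t,u}  [seen]
{p,q,r,t,u} --1--> {p,q,s,u}  [seen]
Reachable DFA states: {p}, {q,r}, {q,u}, {p,q,s,t,u}, {u}, {p,q,r,s,t}, {p,q}, {p,q,r,s,t,u}, {q,r,s}, {q,r,s,t,u}, {p,q,r,t}, {r,t,u}, {q,s,u}, {p,q,s,u}, {p,q,r,t,u}.
{p,q,r,s,t,u} is among them.

yes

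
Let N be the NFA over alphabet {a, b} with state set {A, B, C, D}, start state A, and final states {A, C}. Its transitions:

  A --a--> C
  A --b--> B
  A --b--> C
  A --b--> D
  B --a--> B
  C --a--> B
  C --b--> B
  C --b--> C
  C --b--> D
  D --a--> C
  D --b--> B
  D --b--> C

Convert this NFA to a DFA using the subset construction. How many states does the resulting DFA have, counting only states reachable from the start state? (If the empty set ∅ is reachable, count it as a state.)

Start state of the DFA: {A}.
{A} --a--> {C}  [new]
{A} --b--> {B, C, D}  [new]
{C} --a--> {B}  [new]
{C} --b--> {B, C, D}  [seen]
{B, C, D} --a--> {B, C}  [new]
{B, C, D} --b--> {B, C, D}  [seen]
{B} --a--> {B}  [seen]
{B} --b--> ∅  [new]
{B, C} --a--> {B}  [seen]
{B, C} --b--> {B, C, D}  [seen]
∅ --a--> ∅  [seen]
∅ --b--> ∅  [seen]
Reachable DFA states: {A}, {C}, {B, C, D}, {B}, {B, C}, ∅.

6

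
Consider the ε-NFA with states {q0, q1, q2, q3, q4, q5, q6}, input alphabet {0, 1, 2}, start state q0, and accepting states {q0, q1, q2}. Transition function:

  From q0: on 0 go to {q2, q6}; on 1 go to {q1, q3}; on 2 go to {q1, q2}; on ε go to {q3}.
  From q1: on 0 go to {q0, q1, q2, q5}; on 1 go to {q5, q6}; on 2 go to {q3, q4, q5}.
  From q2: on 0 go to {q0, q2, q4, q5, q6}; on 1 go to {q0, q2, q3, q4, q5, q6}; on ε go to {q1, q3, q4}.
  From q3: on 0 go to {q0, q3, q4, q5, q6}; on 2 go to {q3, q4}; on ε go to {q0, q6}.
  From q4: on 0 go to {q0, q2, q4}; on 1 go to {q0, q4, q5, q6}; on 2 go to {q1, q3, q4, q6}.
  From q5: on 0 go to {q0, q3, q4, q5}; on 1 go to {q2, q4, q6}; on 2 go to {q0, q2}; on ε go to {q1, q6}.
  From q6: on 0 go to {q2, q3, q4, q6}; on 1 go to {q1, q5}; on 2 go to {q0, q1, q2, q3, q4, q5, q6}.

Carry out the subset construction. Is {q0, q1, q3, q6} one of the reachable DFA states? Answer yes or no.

Start state of the DFA: {q0, q3, q6} (ε-closure of the NFA start).
{q0, q3, q6} --0--> {q0, q1, q2, q3, q4, q5, q6}  [new]
{q0, q3, q6} --1--> {q0, q1, q3, q5, q6}  [new]
{q0, q3, q6} --2--> {q0, q1, q2, q3, q4, q5, q6}  [seen]
{q0, q1, q2, q3, q4, q5, q6} --0--> {q0, q1, q2, q3, q4, q5, q6}  [seen]
{q0, q1, q2, q3, q4, q5, q6} --1--> {q0, q1, q2, q3, q4, q5, q6}  [seen]
{q0, q1, q2, q3, q4, q5, q6} --2--> {q0, q1, q2, q3, q4, q5, q6}  [seen]
{q0, q1, q3, q5, q6} --0--> {q0, q1, q2, q3, q4, q5, q6}  [seen]
{q0, q1, q3, q5, q6} --1--> {q0, q1, q2, q3, q4, q5, q6}  [seen]
{q0, q1, q3, q5, q6} --2--> {q0, q1, q2, q3, q4, q5, q6}  [seen]
Reachable DFA states: {q0, q3, q6}, {q0, q1, q2, q3, q4, q5, q6}, {q0, q1, q3, q5, q6}.
{q0, q1, q3, q6} is not among them.

no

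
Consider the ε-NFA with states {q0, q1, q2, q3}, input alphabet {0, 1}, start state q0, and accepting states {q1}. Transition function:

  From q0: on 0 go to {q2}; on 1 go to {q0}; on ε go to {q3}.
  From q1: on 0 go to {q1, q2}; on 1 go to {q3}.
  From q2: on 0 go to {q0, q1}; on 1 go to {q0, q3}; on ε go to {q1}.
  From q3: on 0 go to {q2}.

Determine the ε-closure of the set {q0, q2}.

Begin with {q0, q2}.
q0 →ε {q3}; add q3.
q2 →ε {q1}; add q1.
ε-closure = {q0, q1, q2, q3}.

{q0, q1, q2, q3}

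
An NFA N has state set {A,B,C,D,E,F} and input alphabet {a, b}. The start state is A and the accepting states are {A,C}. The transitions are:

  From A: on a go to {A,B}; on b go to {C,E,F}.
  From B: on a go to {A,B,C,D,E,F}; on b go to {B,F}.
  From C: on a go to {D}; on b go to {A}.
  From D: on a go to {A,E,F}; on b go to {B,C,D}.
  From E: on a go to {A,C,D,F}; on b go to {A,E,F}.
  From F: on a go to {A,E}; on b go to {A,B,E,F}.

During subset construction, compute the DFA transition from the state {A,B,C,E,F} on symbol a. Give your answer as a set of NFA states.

{A,B,C,D,E,F}

δ(A,a) = {A,B}; δ(B,a) = {A,B,C,D,E,F}; δ(C,a) = {D}; δ(E,a) = {A,C,D,F}; δ(F,a) = {A,E}.
Union: {A,B,C,D,E,F}.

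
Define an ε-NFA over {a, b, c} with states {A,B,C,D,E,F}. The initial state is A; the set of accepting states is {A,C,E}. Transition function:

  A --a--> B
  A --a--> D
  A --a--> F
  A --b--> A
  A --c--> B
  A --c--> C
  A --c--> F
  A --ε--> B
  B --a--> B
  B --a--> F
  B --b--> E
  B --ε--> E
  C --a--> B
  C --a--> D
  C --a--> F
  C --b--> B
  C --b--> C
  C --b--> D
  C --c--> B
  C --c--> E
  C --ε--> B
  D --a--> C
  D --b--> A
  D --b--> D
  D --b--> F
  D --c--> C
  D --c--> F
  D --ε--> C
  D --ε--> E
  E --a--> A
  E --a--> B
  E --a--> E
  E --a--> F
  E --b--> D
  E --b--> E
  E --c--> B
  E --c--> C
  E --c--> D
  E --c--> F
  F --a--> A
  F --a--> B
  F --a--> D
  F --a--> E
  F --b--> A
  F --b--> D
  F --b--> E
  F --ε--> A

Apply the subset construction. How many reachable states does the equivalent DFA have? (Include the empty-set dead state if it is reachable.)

3

Start state of the DFA: {A,B,E} (ε-closure of the NFA start).
{A,B,E} --a--> {A,B,C,D,E,F}  [new]
{A,B,E} --b--> {A,B,C,D,E}  [new]
{A,B,E} --c--> {A,B,C,D,E,F}  [seen]
{A,B,C,D,E,F} --a--> {A,B,C,D,E,F}  [seen]
{A,B,C,D,E,F} --b--> {A,B,C,D,E,F}  [seen]
{A,B,C,D,E,F} --c--> {A,B,C,D,E,F}  [seen]
{A,B,C,D,E} --a--> {A,B,C,D,E,F}  [seen]
{A,B,C,D,E} --b--> {A,B,C,D,E,F}  [seen]
{A,B,C,D,E} --c--> {A,B,C,D,E,F}  [seen]
Reachable DFA states: {A,B,E}, {A,B,C,D,E,F}, {A,B,C,D,E}.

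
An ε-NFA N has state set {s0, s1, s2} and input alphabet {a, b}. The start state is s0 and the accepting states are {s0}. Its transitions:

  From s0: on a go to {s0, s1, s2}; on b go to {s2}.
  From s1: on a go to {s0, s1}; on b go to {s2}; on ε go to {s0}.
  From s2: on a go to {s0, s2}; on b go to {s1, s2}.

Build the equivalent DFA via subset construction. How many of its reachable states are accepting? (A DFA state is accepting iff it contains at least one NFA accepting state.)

3

Start state of the DFA: {s0} (ε-closure of the NFA start).
{s0} --a--> {s0, s1, s2}  [new]
{s0} --b--> {s2}  [new]
{s0, s1, s2} --a--> {s0, s1, s2}  [seen]
{s0, s1, s2} --b--> {s0, s1, s2}  [seen]
{s2} --a--> {s0, s2}  [new]
{s2} --b--> {s0, s1, s2}  [seen]
{s0, s2} --a--> {s0, s1, s2}  [seen]
{s0, s2} --b--> {s0, s1, s2}  [seen]
Reachable DFA states: {s0}, {s0, s1, s2}, {s2}, {s0, s2}.
Accepting DFA states (contain an NFA accepting state): {s0}, {s0, s1, s2}, {s0, s2}.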